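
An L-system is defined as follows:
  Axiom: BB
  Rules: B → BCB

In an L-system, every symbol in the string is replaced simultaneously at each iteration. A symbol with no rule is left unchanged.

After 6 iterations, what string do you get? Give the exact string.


Answer: BCBCBCBCBCBCBCBCBCBCBCBCBCBCBCBCBCBCBCBCBCBCBCBCBCBCBCBCBCBCBCBCBCBCBCBCBCBCBCBCBCBCBCBCBCBCBCBCBCBCBCBCBCBCBCBCBCBCBCBCBCBCBCBBCBCBCBCBCBCBCBCBCBCBCBCBCBCBCBCBCBCBCBCBCBCBCBCBCBCBCBCBCBCBCBCBCBCBCBCBCBCBCBCBCBCBCBCBCBCBCBCBCBCBCBCBCBCBCBCBCBCBCBCBCBCBCB

Derivation:
Step 0: BB
Step 1: BCBBCB
Step 2: BCBCBCBBCBCBCB
Step 3: BCBCBCBCBCBCBCBBCBCBCBCBCBCBCB
Step 4: BCBCBCBCBCBCBCBCBCBCBCBCBCBCBCBBCBCBCBCBCBCBCBCBCBCBCBCBCBCBCB
Step 5: BCBCBCBCBCBCBCBCBCBCBCBCBCBCBCBCBCBCBCBCBCBCBCBCBCBCBCBCBCBCBCBBCBCBCBCBCBCBCBCBCBCBCBCBCBCBCBCBCBCBCBCBCBCBCBCBCBCBCBCBCBCBCB
Step 6: BCBCBCBCBCBCBCBCBCBCBCBCBCBCBCBCBCBCBCBCBCBCBCBCBCBCBCBCBCBCBCBCBCBCBCBCBCBCBCBCBCBCBCBCBCBCBCBCBCBCBCBCBCBCBCBCBCBCBCBCBCBCBCBBCBCBCBCBCBCBCBCBCBCBCBCBCBCBCBCBCBCBCBCBCBCBCBCBCBCBCBCBCBCBCBCBCBCBCBCBCBCBCBCBCBCBCBCBCBCBCBCBCBCBCBCBCBCBCBCBCBCBCBCBCBCBCB


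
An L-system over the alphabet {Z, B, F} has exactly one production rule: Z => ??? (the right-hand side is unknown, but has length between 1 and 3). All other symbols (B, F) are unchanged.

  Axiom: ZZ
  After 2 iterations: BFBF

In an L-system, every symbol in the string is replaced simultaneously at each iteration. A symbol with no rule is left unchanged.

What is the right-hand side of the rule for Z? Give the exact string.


Answer: BF

Derivation:
Trying Z => BF:
  Step 0: ZZ
  Step 1: BFBF
  Step 2: BFBF
Matches the given result.


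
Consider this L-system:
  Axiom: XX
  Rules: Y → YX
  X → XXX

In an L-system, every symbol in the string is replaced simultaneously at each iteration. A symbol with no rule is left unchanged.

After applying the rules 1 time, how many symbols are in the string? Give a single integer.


Step 0: length = 2
Step 1: length = 6

Answer: 6


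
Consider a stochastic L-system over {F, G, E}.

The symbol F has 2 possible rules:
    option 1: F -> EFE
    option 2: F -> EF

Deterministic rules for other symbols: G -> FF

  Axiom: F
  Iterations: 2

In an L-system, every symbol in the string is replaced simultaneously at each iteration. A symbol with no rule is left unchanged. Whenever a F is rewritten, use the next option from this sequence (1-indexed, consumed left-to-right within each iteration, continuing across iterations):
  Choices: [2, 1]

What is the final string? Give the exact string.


Answer: EEFE

Derivation:
Step 0: F
Step 1: EF  (used choices [2])
Step 2: EEFE  (used choices [1])


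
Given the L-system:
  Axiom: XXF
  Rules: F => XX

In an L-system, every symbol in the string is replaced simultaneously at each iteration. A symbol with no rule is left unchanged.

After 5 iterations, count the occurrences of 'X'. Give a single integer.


Step 0: XXF  (2 'X')
Step 1: XXXX  (4 'X')
Step 2: XXXX  (4 'X')
Step 3: XXXX  (4 'X')
Step 4: XXXX  (4 'X')
Step 5: XXXX  (4 'X')

Answer: 4


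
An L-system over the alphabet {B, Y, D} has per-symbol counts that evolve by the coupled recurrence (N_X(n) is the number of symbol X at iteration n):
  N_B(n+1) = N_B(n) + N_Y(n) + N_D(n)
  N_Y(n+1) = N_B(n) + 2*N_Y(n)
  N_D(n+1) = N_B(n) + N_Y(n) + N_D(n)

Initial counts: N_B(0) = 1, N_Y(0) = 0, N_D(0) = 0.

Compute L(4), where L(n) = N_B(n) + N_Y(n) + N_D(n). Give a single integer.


Answer: 81

Derivation:
Step 0: N_B=1, N_Y=0, N_D=0, L=1
Step 1: N_B=1, N_Y=1, N_D=1, L=3
Step 2: N_B=3, N_Y=3, N_D=3, L=9
Step 3: N_B=9, N_Y=9, N_D=9, L=27
Step 4: N_B=27, N_Y=27, N_D=27, L=81


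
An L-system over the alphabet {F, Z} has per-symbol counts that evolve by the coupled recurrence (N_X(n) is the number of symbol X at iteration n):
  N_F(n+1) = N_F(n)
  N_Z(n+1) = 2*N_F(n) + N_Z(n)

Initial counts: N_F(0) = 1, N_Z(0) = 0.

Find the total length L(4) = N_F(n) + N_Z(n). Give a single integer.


Answer: 9

Derivation:
Step 0: N_F=1, N_Z=0, L=1
Step 1: N_F=1, N_Z=2, L=3
Step 2: N_F=1, N_Z=4, L=5
Step 3: N_F=1, N_Z=6, L=7
Step 4: N_F=1, N_Z=8, L=9


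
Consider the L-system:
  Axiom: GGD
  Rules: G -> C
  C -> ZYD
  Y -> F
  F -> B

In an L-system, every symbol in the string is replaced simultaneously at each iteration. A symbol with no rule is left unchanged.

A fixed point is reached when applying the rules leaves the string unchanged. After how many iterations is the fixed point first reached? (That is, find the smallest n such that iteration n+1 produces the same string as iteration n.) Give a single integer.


Step 0: GGD
Step 1: CCD
Step 2: ZYDZYDD
Step 3: ZFDZFDD
Step 4: ZBDZBDD
Step 5: ZBDZBDD  (unchanged — fixed point at step 4)

Answer: 4


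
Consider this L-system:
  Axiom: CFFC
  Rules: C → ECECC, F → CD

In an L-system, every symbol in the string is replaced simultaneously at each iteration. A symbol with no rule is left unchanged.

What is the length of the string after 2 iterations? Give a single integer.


Answer: 46

Derivation:
Step 0: length = 4
Step 1: length = 14
Step 2: length = 46


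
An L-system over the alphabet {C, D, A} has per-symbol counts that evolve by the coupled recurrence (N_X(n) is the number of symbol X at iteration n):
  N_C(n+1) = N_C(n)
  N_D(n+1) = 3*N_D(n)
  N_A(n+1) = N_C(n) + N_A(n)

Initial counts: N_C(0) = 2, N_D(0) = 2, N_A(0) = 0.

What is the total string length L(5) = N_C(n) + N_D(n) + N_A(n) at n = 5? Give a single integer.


Step 0: N_C=2, N_D=2, N_A=0, L=4
Step 1: N_C=2, N_D=6, N_A=2, L=10
Step 2: N_C=2, N_D=18, N_A=4, L=24
Step 3: N_C=2, N_D=54, N_A=6, L=62
Step 4: N_C=2, N_D=162, N_A=8, L=172
Step 5: N_C=2, N_D=486, N_A=10, L=498

Answer: 498


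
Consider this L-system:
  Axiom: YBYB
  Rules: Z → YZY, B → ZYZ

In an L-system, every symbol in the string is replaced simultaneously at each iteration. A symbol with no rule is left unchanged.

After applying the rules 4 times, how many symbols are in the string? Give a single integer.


Answer: 32

Derivation:
Step 0: length = 4
Step 1: length = 8
Step 2: length = 16
Step 3: length = 24
Step 4: length = 32


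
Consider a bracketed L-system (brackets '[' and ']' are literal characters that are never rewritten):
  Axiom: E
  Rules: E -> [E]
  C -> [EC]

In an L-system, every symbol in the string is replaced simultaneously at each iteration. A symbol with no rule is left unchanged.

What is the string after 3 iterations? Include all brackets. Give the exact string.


Answer: [[[E]]]

Derivation:
Step 0: E
Step 1: [E]
Step 2: [[E]]
Step 3: [[[E]]]


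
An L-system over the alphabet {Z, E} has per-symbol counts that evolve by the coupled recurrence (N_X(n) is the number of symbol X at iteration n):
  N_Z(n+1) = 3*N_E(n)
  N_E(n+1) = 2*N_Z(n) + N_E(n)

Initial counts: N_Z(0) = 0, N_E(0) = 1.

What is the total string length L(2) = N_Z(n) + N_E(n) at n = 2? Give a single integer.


Step 0: N_Z=0, N_E=1, L=1
Step 1: N_Z=3, N_E=1, L=4
Step 2: N_Z=3, N_E=7, L=10

Answer: 10


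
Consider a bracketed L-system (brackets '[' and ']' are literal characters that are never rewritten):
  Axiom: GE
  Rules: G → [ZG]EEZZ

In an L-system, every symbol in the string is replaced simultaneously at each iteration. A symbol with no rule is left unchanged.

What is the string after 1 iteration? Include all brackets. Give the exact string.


Answer: [ZG]EEZZE

Derivation:
Step 0: GE
Step 1: [ZG]EEZZE


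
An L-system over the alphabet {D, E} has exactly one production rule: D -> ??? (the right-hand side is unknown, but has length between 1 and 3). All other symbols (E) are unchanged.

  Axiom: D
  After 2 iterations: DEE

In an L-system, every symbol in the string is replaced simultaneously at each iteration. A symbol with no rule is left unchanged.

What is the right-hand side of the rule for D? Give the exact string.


Answer: DE

Derivation:
Trying D -> DE:
  Step 0: D
  Step 1: DE
  Step 2: DEE
Matches the given result.


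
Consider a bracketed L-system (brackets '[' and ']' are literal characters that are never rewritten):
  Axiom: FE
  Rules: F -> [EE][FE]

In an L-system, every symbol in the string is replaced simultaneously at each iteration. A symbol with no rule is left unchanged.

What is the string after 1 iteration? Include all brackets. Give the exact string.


Answer: [EE][FE]E

Derivation:
Step 0: FE
Step 1: [EE][FE]E


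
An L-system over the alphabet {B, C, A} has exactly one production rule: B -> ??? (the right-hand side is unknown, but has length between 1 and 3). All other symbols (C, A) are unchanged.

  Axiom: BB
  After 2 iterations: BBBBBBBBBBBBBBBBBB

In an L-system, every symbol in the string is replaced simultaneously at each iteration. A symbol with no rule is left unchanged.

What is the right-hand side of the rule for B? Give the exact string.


Answer: BBB

Derivation:
Trying B -> BBB:
  Step 0: BB
  Step 1: BBBBBB
  Step 2: BBBBBBBBBBBBBBBBBB
Matches the given result.


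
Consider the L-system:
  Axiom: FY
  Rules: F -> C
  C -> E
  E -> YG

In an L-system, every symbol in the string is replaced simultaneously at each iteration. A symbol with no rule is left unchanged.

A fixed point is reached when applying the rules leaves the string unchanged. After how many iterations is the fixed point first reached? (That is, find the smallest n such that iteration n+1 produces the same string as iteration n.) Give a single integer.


Answer: 3

Derivation:
Step 0: FY
Step 1: CY
Step 2: EY
Step 3: YGY
Step 4: YGY  (unchanged — fixed point at step 3)


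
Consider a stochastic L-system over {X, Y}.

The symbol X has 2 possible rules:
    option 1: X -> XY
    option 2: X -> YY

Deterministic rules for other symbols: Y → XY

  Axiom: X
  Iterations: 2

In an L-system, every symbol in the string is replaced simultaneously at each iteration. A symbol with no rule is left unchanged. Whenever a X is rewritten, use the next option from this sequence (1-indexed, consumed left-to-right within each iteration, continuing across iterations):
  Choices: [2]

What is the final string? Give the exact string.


Step 0: X
Step 1: YY  (used choices [2])
Step 2: XYXY  (used choices [])

Answer: XYXY


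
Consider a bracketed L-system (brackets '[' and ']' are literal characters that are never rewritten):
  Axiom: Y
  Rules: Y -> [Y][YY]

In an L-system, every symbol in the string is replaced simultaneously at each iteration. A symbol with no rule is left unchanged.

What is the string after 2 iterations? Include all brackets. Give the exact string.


Answer: [[Y][YY]][[Y][YY][Y][YY]]

Derivation:
Step 0: Y
Step 1: [Y][YY]
Step 2: [[Y][YY]][[Y][YY][Y][YY]]


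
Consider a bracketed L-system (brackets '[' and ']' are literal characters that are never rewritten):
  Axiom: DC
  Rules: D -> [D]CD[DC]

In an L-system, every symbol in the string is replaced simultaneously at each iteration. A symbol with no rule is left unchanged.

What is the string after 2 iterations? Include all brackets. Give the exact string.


Step 0: DC
Step 1: [D]CD[DC]C
Step 2: [[D]CD[DC]]C[D]CD[DC][[D]CD[DC]C]C

Answer: [[D]CD[DC]]C[D]CD[DC][[D]CD[DC]C]C


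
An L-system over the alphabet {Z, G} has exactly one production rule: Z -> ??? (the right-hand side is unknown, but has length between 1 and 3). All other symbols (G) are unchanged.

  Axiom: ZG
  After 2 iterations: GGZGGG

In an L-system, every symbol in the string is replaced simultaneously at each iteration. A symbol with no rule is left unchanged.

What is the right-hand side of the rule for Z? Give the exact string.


Answer: GZG

Derivation:
Trying Z -> GZG:
  Step 0: ZG
  Step 1: GZGG
  Step 2: GGZGGG
Matches the given result.


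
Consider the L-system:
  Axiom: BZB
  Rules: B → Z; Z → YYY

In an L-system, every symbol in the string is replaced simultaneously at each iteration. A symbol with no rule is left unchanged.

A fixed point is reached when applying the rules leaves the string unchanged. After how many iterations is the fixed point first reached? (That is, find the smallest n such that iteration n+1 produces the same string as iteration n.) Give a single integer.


Answer: 2

Derivation:
Step 0: BZB
Step 1: ZYYYZ
Step 2: YYYYYYYYY
Step 3: YYYYYYYYY  (unchanged — fixed point at step 2)


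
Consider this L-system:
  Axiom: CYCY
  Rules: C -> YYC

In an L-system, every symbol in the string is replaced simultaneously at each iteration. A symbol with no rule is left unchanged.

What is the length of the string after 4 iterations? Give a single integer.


Answer: 20

Derivation:
Step 0: length = 4
Step 1: length = 8
Step 2: length = 12
Step 3: length = 16
Step 4: length = 20


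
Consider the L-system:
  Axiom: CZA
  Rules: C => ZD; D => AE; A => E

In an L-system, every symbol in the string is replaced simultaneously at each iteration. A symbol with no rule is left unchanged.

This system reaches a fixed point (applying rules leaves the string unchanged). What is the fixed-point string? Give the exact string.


Answer: ZEEZE

Derivation:
Step 0: CZA
Step 1: ZDZE
Step 2: ZAEZE
Step 3: ZEEZE
Step 4: ZEEZE  (unchanged — fixed point at step 3)


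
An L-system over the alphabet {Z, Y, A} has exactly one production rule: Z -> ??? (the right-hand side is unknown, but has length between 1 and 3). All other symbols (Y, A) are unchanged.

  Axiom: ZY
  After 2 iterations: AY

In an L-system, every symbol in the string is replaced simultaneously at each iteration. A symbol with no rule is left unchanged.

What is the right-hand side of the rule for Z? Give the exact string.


Trying Z -> A:
  Step 0: ZY
  Step 1: AY
  Step 2: AY
Matches the given result.

Answer: A


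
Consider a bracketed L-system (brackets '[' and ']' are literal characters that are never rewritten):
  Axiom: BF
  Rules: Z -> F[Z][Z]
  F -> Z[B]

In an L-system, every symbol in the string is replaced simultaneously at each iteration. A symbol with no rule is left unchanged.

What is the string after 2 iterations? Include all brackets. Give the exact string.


Step 0: BF
Step 1: BZ[B]
Step 2: BF[Z][Z][B]

Answer: BF[Z][Z][B]


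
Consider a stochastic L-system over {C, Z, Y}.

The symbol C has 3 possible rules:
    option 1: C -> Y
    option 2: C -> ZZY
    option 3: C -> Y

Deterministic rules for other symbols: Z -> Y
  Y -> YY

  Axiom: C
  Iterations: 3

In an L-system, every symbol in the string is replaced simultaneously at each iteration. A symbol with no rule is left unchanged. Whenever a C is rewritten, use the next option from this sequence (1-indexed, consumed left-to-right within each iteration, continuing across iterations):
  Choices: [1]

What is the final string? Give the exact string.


Step 0: C
Step 1: Y  (used choices [1])
Step 2: YY  (used choices [])
Step 3: YYYY  (used choices [])

Answer: YYYY


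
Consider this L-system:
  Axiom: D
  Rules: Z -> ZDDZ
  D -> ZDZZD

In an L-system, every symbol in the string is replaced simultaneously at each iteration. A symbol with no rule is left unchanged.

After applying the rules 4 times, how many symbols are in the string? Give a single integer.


Step 0: length = 1
Step 1: length = 5
Step 2: length = 22
Step 3: length = 98
Step 4: length = 436

Answer: 436


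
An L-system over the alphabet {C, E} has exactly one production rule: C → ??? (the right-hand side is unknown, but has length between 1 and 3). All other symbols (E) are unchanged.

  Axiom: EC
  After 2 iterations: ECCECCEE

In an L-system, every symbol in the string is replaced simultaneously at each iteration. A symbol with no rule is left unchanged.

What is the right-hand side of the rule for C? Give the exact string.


Trying C → CCE:
  Step 0: EC
  Step 1: ECCE
  Step 2: ECCECCEE
Matches the given result.

Answer: CCE


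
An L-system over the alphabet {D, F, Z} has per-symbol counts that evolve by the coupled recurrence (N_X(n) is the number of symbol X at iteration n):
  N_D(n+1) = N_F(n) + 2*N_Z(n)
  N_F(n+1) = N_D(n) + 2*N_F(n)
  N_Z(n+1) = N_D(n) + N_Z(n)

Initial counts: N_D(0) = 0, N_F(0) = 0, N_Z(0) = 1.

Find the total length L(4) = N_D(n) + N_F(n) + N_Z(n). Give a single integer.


Step 0: N_D=0, N_F=0, N_Z=1, L=1
Step 1: N_D=2, N_F=0, N_Z=1, L=3
Step 2: N_D=2, N_F=2, N_Z=3, L=7
Step 3: N_D=8, N_F=6, N_Z=5, L=19
Step 4: N_D=16, N_F=20, N_Z=13, L=49

Answer: 49


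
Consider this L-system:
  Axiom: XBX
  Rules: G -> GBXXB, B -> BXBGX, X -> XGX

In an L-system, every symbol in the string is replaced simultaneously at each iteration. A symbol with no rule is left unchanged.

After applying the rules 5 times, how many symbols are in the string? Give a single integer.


Step 0: length = 3
Step 1: length = 11
Step 2: length = 43
Step 3: length = 171
Step 4: length = 683
Step 5: length = 2731

Answer: 2731


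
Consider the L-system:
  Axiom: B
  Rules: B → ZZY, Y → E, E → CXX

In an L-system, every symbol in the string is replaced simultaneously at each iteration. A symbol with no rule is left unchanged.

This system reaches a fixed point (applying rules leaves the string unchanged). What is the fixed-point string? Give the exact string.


Step 0: B
Step 1: ZZY
Step 2: ZZE
Step 3: ZZCXX
Step 4: ZZCXX  (unchanged — fixed point at step 3)

Answer: ZZCXX


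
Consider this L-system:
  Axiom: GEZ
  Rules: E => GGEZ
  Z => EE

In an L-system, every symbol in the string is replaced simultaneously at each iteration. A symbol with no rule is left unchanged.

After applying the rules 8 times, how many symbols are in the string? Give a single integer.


Step 0: length = 3
Step 1: length = 7
Step 2: length = 17
Step 3: length = 35
Step 4: length = 73
Step 5: length = 147
Step 6: length = 297
Step 7: length = 595
Step 8: length = 1193

Answer: 1193


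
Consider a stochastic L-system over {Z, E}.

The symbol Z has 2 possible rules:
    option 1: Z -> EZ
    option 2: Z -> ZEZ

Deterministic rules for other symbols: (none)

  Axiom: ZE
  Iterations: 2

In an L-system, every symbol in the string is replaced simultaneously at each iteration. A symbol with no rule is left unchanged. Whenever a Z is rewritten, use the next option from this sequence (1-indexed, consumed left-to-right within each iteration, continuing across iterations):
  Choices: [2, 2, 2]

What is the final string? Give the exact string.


Step 0: ZE
Step 1: ZEZE  (used choices [2])
Step 2: ZEZEZEZE  (used choices [2, 2])

Answer: ZEZEZEZE


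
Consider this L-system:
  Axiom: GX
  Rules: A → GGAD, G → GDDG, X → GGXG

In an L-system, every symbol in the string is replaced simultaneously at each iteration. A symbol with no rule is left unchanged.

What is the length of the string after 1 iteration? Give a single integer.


Step 0: length = 2
Step 1: length = 8

Answer: 8


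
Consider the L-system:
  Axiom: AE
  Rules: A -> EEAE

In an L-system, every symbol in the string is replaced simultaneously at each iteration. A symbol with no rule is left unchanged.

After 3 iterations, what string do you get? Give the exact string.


Answer: EEEEEEAEEEE

Derivation:
Step 0: AE
Step 1: EEAEE
Step 2: EEEEAEEE
Step 3: EEEEEEAEEEE


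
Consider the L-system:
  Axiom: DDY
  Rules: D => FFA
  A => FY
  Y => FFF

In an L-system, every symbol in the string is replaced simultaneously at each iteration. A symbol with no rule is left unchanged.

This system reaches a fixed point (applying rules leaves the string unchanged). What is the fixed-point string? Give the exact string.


Answer: FFFFFFFFFFFFFFF

Derivation:
Step 0: DDY
Step 1: FFAFFAFFF
Step 2: FFFYFFFYFFF
Step 3: FFFFFFFFFFFFFFF
Step 4: FFFFFFFFFFFFFFF  (unchanged — fixed point at step 3)


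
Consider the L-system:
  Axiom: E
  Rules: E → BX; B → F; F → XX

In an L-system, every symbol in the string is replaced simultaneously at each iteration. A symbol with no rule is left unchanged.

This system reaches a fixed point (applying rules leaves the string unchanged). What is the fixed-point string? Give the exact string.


Answer: XXX

Derivation:
Step 0: E
Step 1: BX
Step 2: FX
Step 3: XXX
Step 4: XXX  (unchanged — fixed point at step 3)


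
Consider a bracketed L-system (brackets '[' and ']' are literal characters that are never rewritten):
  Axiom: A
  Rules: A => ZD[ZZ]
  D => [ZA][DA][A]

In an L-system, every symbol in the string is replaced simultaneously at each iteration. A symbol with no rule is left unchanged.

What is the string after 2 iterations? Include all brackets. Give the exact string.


Answer: Z[ZA][DA][A][ZZ]

Derivation:
Step 0: A
Step 1: ZD[ZZ]
Step 2: Z[ZA][DA][A][ZZ]


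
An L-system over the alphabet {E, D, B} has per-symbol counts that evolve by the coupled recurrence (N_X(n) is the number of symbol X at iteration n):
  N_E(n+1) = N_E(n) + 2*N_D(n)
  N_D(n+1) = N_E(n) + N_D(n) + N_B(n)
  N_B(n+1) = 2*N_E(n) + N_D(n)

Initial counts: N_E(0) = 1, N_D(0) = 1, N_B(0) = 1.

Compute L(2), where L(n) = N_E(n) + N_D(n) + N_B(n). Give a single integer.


Answer: 27

Derivation:
Step 0: N_E=1, N_D=1, N_B=1, L=3
Step 1: N_E=3, N_D=3, N_B=3, L=9
Step 2: N_E=9, N_D=9, N_B=9, L=27


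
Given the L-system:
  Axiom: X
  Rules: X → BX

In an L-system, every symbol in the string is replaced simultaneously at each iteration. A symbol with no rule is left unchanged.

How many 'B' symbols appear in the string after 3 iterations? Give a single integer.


Step 0: X  (0 'B')
Step 1: BX  (1 'B')
Step 2: BBX  (2 'B')
Step 3: BBBX  (3 'B')

Answer: 3


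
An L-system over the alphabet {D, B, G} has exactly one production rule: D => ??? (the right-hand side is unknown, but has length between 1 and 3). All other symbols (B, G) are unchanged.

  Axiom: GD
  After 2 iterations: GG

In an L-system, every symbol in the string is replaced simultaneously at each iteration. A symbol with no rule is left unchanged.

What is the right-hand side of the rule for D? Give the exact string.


Trying D => G:
  Step 0: GD
  Step 1: GG
  Step 2: GG
Matches the given result.

Answer: G


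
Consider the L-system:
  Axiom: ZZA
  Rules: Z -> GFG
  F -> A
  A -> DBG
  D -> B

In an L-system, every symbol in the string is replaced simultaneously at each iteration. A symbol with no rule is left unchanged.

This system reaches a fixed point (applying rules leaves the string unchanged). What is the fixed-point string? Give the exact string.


Step 0: ZZA
Step 1: GFGGFGDBG
Step 2: GAGGAGBBG
Step 3: GDBGGGDBGGBBG
Step 4: GBBGGGBBGGBBG
Step 5: GBBGGGBBGGBBG  (unchanged — fixed point at step 4)

Answer: GBBGGGBBGGBBG


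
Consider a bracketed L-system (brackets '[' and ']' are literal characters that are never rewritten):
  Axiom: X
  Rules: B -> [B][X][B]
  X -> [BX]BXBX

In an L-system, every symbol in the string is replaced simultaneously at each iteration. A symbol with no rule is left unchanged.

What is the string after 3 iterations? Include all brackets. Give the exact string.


Answer: [[[B][X][B]][[BX]BXBX][[B][X][B]][[B][X][B][BX]BXBX][B][X][B][BX]BXBX[B][X][B][BX]BXBX][[B][X][B]][[BX]BXBX][[B][X][B]][[B][X][B][BX]BXBX][B][X][B][BX]BXBX[B][X][B][BX]BXBX[[B][X][B]][[BX]BXBX][[B][X][B]][[B][X][B][BX]BXBX][B][X][B][BX]BXBX[B][X][B][BX]BXBX

Derivation:
Step 0: X
Step 1: [BX]BXBX
Step 2: [[B][X][B][BX]BXBX][B][X][B][BX]BXBX[B][X][B][BX]BXBX
Step 3: [[[B][X][B]][[BX]BXBX][[B][X][B]][[B][X][B][BX]BXBX][B][X][B][BX]BXBX[B][X][B][BX]BXBX][[B][X][B]][[BX]BXBX][[B][X][B]][[B][X][B][BX]BXBX][B][X][B][BX]BXBX[B][X][B][BX]BXBX[[B][X][B]][[BX]BXBX][[B][X][B]][[B][X][B][BX]BXBX][B][X][B][BX]BXBX[B][X][B][BX]BXBX


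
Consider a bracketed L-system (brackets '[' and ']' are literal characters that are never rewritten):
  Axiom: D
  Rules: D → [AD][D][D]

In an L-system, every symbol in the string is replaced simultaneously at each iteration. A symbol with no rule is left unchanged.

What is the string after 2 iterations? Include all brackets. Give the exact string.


Answer: [A[AD][D][D]][[AD][D][D]][[AD][D][D]]

Derivation:
Step 0: D
Step 1: [AD][D][D]
Step 2: [A[AD][D][D]][[AD][D][D]][[AD][D][D]]


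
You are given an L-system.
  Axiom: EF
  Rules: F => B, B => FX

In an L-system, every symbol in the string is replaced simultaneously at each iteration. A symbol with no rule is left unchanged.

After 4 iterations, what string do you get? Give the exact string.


Answer: EFXX

Derivation:
Step 0: EF
Step 1: EB
Step 2: EFX
Step 3: EBX
Step 4: EFXX


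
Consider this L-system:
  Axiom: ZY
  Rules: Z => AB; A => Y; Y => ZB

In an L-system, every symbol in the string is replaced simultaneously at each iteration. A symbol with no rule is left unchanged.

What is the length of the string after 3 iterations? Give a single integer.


Answer: 6

Derivation:
Step 0: length = 2
Step 1: length = 4
Step 2: length = 5
Step 3: length = 6


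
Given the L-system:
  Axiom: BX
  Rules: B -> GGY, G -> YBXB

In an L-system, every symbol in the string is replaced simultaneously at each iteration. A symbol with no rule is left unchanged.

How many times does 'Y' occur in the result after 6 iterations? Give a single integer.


Answer: 63

Derivation:
Step 0: BX  (0 'Y')
Step 1: GGYX  (1 'Y')
Step 2: YBXBYBXBYX  (3 'Y')
Step 3: YGGYXGGYYGGYXGGYYX  (7 'Y')
Step 4: YYBXBYBXBYXYBXBYBXBYYYBXBYBXBYXYBXBYBXBYYX  (15 'Y')
Step 5: YYGGYXGGYYGGYXGGYYXYGGYXGGYYGGYXGGYYYYGGYXGGYYGGYXGGYYXYGGYXGGYYGGYXGGYYYX  (31 'Y')
Step 6: YYYBXBYBXBYXYBXBYBXBYYYBXBYBXBYXYBXBYBXBYYXYYBXBYBXBYXYBXBYBXBYYYBXBYBXBYXYBXBYBXBYYYYYBXBYBXBYXYBXBYBXBYYYBXBYBXBYXYBXBYBXBYYXYYBXBYBXBYXYBXBYBXBYYYBXBYBXBYXYBXBYBXBYYYX  (63 'Y')


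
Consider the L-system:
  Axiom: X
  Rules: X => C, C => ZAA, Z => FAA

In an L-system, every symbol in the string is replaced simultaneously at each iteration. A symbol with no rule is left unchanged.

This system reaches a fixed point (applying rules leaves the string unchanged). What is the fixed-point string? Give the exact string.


Answer: FAAAA

Derivation:
Step 0: X
Step 1: C
Step 2: ZAA
Step 3: FAAAA
Step 4: FAAAA  (unchanged — fixed point at step 3)


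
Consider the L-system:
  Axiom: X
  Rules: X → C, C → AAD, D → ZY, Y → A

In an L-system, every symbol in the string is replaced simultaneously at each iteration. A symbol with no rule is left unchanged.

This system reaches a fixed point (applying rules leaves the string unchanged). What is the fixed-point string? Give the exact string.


Step 0: X
Step 1: C
Step 2: AAD
Step 3: AAZY
Step 4: AAZA
Step 5: AAZA  (unchanged — fixed point at step 4)

Answer: AAZA


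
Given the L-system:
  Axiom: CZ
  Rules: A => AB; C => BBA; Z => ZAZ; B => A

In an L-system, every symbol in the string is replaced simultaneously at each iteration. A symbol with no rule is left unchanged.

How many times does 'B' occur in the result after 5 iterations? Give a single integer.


Step 0: CZ  (0 'B')
Step 1: BBAZAZ  (2 'B')
Step 2: AAABZAZABZAZ  (2 'B')
Step 3: ABABABAZAZABZAZABAZAZABZAZ  (6 'B')
Step 4: ABAABAABAABZAZABZAZABAZAZABZAZABAABZAZABZAZABAZAZABZAZ  (12 'B')
Step 5: ABAABABAABABAABABAZAZABZAZABAZAZABZAZABAABZAZABZAZABAZAZABZAZABAABABAZAZABZAZABAZAZABZAZABAABZAZABZAZABAZAZABZAZ  (26 'B')

Answer: 26


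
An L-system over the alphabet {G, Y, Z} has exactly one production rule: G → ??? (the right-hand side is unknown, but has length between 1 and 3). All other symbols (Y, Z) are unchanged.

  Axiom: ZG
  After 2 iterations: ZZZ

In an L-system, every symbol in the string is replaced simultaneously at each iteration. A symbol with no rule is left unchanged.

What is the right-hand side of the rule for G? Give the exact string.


Trying G → ZZ:
  Step 0: ZG
  Step 1: ZZZ
  Step 2: ZZZ
Matches the given result.

Answer: ZZ


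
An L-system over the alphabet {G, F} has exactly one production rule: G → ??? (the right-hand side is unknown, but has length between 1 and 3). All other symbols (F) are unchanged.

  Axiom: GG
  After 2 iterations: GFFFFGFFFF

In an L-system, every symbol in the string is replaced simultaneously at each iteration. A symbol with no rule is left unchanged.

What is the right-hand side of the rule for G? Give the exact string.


Trying G → GFF:
  Step 0: GG
  Step 1: GFFGFF
  Step 2: GFFFFGFFFF
Matches the given result.

Answer: GFF


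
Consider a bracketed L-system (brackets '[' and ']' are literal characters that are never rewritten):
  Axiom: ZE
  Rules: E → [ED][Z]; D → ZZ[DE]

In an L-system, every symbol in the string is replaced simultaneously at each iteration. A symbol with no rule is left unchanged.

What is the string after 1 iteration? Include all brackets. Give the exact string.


Answer: Z[ED][Z]

Derivation:
Step 0: ZE
Step 1: Z[ED][Z]


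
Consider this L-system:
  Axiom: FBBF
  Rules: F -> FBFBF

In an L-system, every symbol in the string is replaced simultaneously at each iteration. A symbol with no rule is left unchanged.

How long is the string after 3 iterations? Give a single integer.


Step 0: length = 4
Step 1: length = 12
Step 2: length = 36
Step 3: length = 108

Answer: 108


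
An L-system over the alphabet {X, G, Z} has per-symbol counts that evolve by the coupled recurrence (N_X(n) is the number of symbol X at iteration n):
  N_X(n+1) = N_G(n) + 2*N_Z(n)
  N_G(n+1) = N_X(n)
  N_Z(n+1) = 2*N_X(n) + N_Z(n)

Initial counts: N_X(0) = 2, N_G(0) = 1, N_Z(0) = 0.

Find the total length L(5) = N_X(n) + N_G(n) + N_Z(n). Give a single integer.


Step 0: N_X=2, N_G=1, N_Z=0, L=3
Step 1: N_X=1, N_G=2, N_Z=4, L=7
Step 2: N_X=10, N_G=1, N_Z=6, L=17
Step 3: N_X=13, N_G=10, N_Z=26, L=49
Step 4: N_X=62, N_G=13, N_Z=52, L=127
Step 5: N_X=117, N_G=62, N_Z=176, L=355

Answer: 355


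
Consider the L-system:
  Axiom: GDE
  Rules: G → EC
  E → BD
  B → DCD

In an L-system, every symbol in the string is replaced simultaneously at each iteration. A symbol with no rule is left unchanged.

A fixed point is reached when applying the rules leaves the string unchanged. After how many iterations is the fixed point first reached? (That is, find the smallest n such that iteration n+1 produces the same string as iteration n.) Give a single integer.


Answer: 3

Derivation:
Step 0: GDE
Step 1: ECDBD
Step 2: BDCDDCDD
Step 3: DCDDCDDCDD
Step 4: DCDDCDDCDD  (unchanged — fixed point at step 3)


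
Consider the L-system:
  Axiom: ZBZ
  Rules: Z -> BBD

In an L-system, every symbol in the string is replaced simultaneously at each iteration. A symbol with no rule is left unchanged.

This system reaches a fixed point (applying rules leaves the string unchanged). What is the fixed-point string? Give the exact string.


Answer: BBDBBBD

Derivation:
Step 0: ZBZ
Step 1: BBDBBBD
Step 2: BBDBBBD  (unchanged — fixed point at step 1)


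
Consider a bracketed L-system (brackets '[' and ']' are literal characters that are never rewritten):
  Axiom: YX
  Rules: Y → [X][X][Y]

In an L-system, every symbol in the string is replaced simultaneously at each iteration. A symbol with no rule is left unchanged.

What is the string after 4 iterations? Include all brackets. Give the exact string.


Answer: [X][X][[X][X][[X][X][[X][X][Y]]]]X

Derivation:
Step 0: YX
Step 1: [X][X][Y]X
Step 2: [X][X][[X][X][Y]]X
Step 3: [X][X][[X][X][[X][X][Y]]]X
Step 4: [X][X][[X][X][[X][X][[X][X][Y]]]]X


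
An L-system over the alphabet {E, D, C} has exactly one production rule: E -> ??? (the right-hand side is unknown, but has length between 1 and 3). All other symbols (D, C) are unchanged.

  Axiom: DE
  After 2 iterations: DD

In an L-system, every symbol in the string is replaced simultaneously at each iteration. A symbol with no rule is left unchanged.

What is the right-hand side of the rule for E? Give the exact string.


Answer: D

Derivation:
Trying E -> D:
  Step 0: DE
  Step 1: DD
  Step 2: DD
Matches the given result.


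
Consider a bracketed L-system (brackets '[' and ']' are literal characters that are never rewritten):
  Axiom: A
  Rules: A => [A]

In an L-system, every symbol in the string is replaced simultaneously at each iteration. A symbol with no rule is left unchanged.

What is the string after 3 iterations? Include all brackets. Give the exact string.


Step 0: A
Step 1: [A]
Step 2: [[A]]
Step 3: [[[A]]]

Answer: [[[A]]]


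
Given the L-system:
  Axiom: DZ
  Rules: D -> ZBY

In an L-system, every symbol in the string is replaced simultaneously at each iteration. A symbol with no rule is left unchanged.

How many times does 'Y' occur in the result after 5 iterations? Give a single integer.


Step 0: DZ  (0 'Y')
Step 1: ZBYZ  (1 'Y')
Step 2: ZBYZ  (1 'Y')
Step 3: ZBYZ  (1 'Y')
Step 4: ZBYZ  (1 'Y')
Step 5: ZBYZ  (1 'Y')

Answer: 1


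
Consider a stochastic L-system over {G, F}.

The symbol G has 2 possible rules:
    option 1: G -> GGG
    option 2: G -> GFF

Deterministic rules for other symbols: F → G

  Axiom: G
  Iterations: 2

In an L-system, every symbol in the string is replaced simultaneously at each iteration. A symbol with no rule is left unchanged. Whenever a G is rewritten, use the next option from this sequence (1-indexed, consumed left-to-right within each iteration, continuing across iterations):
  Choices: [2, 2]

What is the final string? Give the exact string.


Step 0: G
Step 1: GFF  (used choices [2])
Step 2: GFFGG  (used choices [2])

Answer: GFFGG


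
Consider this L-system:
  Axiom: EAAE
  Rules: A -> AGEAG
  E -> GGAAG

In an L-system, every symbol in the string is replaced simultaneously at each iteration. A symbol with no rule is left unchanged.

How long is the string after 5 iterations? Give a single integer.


Step 0: length = 4
Step 1: length = 20
Step 2: length = 60
Step 3: length = 172
Step 4: length = 476
Step 5: length = 1308

Answer: 1308


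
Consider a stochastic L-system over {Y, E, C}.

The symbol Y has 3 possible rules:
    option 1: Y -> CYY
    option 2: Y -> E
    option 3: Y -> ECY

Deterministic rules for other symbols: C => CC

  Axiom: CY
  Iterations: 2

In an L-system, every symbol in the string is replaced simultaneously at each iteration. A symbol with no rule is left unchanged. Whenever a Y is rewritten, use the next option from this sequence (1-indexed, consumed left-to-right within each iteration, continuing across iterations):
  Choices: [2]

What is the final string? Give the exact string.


Step 0: CY
Step 1: CCE  (used choices [2])
Step 2: CCCCE  (used choices [])

Answer: CCCCE


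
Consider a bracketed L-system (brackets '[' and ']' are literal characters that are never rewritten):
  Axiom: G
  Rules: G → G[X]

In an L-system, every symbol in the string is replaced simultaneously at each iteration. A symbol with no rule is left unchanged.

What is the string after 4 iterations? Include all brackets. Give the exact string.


Step 0: G
Step 1: G[X]
Step 2: G[X][X]
Step 3: G[X][X][X]
Step 4: G[X][X][X][X]

Answer: G[X][X][X][X]


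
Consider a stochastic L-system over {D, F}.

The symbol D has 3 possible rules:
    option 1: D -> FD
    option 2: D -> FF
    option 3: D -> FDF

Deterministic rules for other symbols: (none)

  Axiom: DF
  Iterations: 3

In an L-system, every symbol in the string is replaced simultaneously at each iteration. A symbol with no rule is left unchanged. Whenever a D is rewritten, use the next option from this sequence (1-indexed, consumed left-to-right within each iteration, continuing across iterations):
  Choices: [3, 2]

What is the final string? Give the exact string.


Answer: FFFFF

Derivation:
Step 0: DF
Step 1: FDFF  (used choices [3])
Step 2: FFFFF  (used choices [2])
Step 3: FFFFF  (used choices [])


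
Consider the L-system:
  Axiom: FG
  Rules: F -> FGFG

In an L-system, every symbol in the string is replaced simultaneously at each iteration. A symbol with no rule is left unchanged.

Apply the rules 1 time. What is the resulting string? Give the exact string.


Step 0: FG
Step 1: FGFGG

Answer: FGFGG


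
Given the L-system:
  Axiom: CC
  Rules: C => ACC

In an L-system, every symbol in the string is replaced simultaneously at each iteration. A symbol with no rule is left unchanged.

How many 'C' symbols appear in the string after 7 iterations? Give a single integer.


Answer: 256

Derivation:
Step 0: CC  (2 'C')
Step 1: ACCACC  (4 'C')
Step 2: AACCACCAACCACC  (8 'C')
Step 3: AAACCACCAACCACCAAACCACCAACCACC  (16 'C')
Step 4: AAAACCACCAACCACCAAACCACCAACCACCAAAACCACCAACCACCAAACCACCAACCACC  (32 'C')
Step 5: AAAAACCACCAACCACCAAACCACCAACCACCAAAACCACCAACCACCAAACCACCAACCACCAAAAACCACCAACCACCAAACCACCAACCACCAAAACCACCAACCACCAAACCACCAACCACC  (64 'C')
Step 6: AAAAAACCACCAACCACCAAACCACCAACCACCAAAACCACCAACCACCAAACCACCAACCACCAAAAACCACCAACCACCAAACCACCAACCACCAAAACCACCAACCACCAAACCACCAACCACCAAAAAACCACCAACCACCAAACCACCAACCACCAAAACCACCAACCACCAAACCACCAACCACCAAAAACCACCAACCACCAAACCACCAACCACCAAAACCACCAACCACCAAACCACCAACCACC  (128 'C')
Step 7: AAAAAAACCACCAACCACCAAACCACCAACCACCAAAACCACCAACCACCAAACCACCAACCACCAAAAACCACCAACCACCAAACCACCAACCACCAAAACCACCAACCACCAAACCACCAACCACCAAAAAACCACCAACCACCAAACCACCAACCACCAAAACCACCAACCACCAAACCACCAACCACCAAAAACCACCAACCACCAAACCACCAACCACCAAAACCACCAACCACCAAACCACCAACCACCAAAAAAACCACCAACCACCAAACCACCAACCACCAAAACCACCAACCACCAAACCACCAACCACCAAAAACCACCAACCACCAAACCACCAACCACCAAAACCACCAACCACCAAACCACCAACCACCAAAAAACCACCAACCACCAAACCACCAACCACCAAAACCACCAACCACCAAACCACCAACCACCAAAAACCACCAACCACCAAACCACCAACCACCAAAACCACCAACCACCAAACCACCAACCACC  (256 'C')


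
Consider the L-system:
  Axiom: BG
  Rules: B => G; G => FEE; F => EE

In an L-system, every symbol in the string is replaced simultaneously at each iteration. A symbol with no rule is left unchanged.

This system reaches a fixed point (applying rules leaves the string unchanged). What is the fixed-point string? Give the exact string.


Step 0: BG
Step 1: GFEE
Step 2: FEEEEEE
Step 3: EEEEEEEE
Step 4: EEEEEEEE  (unchanged — fixed point at step 3)

Answer: EEEEEEEE


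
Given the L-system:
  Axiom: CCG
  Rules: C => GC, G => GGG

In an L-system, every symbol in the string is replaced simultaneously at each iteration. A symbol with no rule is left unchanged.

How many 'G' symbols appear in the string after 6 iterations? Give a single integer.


Final string: GGGGGGGGGGGGGGGGGGGGGGGGGGGGGGGGGGGGGGGGGGGGGGGGGGGGGGGGGGGGGGGGGGGGGGGGGGGGGGGGGGGGGGGGGGGGGGGGGGGGGGGGGGGGGGGGGGGGGGGGGGGGGGGGGGGGGGGGGGGGGGGGGGGGGGGGGGGGGGGGGGGGGGGGGGGGGGGGGGGGGGGGGGGGGGGGGGGGGGGGGGGGGGGGGGGGGGGGGGGGGGGGGGGGGGGGGGGGGGGGGGGGGGGGGGGGGGGGGGGGGGGGGGGGGGGGGGGGGGGGGGGGGGGGGGGGGGGGGGGGGGGGGGGGGGGGGGGGGGGGGGGGGGGGGGGGGGGGGGGGGGGGGGGGGGGGGGGGGGGGGGGGCGGGGGGGGGGGGGGGGGGGGGGGGGGGGGGGGGGGGGGGGGGGGGGGGGGGGGGGGGGGGGGGGGGGGGGGGGGGGGGGGGGGGGGGGGGGGGGGGGGGGGGGGGGGGGGGGGGGGGGGGGGGGGGGGGGGGGGGGGGGGGGGGGGGGGGGGGGGGGGGGGGGGGGGGGGGGGGGGGGGGGGGGGGGGGGGGGGGGGGGGGGGGGGGGGGGGGGGGGGGGGGGGGGGGGGGGGGGGGGGGGGGGGGGGGGGGGGGGGGGGGGGGGGGGGGGGGGGGGGGGGGGGGGGGGGGGGGGGGGGGGGGGGGGGGGGGGGGGGGGGGGGGGGGGGGGGGGGGGGGGGGGGGGGGGGGGGGGGGGGGGGGGCGGGGGGGGGGGGGGGGGGGGGGGGGGGGGGGGGGGGGGGGGGGGGGGGGGGGGGGGGGGGGGGGGGGGGGGGGGGGGGGGGGGGGGGGGGGGGGGGGGGGGGGGGGGGGGGGGGGGGGGGGGGGGGGGGGGGGGGGGGGGGGGGGGGGGGGGGGGGGGGGGGGGGGGGGGGGGGGGGGGGGGGGGGGGGGGGGGGGGGGGGGGGGGGGGGGGGGGGGGGGGGGGGGGGGGGGGGGGGGGGGGGGGGGGGGGGGGGGGGGGGGGGGGGGGGGGGGGGGGGGGGGGGGGGGGGGGGGGGGGGGGGGGGGGGGGGGGGGGGGGGGGGGGGGGGGGGGGGGGGGGGGGGGGGGGGGGGGGGGGGGGGGGGGGGGGGGGGGGGGGGGGGGGGGGGGGGGGGGGGGGGGGGGGGGGGGGGGGGGGGGGGGGGGGGGGGGGGGGGGGGGGGGGGGGGGGGGGGGGGGGGGGGGGGGGGGGGGGGGGGGGGGGGGGGGGGGGGGGGGGGGGGGGGGGGGGGGGGGGGGGGGGGGGGGGGGGGGGGGGGGGGGGGGGGGGGGGGGGGGGGGGGGGGGGGGGGGGGGGGGGGGGGGGGGGGGGGGGGGGGGGGGGGGGGGGGGGGGGGGGGGGGGGGGGGGGGGGGGGGGGGGGGGGGGGGGGGGGGGGGGGGGGGGGGGGGGGGGGGGGGGGGGGGGGGGGGGGGGGGGGGGGGGGGGGGGGGGGGGGGGGGGGGGGG
Count of 'G': 1457

Answer: 1457


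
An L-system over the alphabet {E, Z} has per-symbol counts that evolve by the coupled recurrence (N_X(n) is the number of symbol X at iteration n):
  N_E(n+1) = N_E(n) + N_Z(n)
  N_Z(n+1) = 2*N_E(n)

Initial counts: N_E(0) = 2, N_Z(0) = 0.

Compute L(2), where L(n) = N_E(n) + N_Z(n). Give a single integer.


Step 0: N_E=2, N_Z=0, L=2
Step 1: N_E=2, N_Z=4, L=6
Step 2: N_E=6, N_Z=4, L=10

Answer: 10


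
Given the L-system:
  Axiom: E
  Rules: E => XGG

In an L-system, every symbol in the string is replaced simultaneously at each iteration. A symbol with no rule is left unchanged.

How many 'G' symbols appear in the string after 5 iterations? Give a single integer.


Step 0: E  (0 'G')
Step 1: XGG  (2 'G')
Step 2: XGG  (2 'G')
Step 3: XGG  (2 'G')
Step 4: XGG  (2 'G')
Step 5: XGG  (2 'G')

Answer: 2
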